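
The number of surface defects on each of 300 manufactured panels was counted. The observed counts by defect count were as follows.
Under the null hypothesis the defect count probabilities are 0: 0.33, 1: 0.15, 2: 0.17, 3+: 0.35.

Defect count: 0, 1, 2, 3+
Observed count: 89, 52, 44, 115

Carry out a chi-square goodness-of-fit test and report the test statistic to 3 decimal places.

4.012

Expected counts E_i = n·p_i: 300×0.33 = 99, 300×0.15 = 45, 300×0.17 = 51, 300×0.35 = 105.
χ² = (89−99)²/99 + (52−45)²/45 + (44−51)²/51 + (115−105)²/105
   = 1.0101 + 1.0889 + 0.9608 + 0.9524
Sum = 4.012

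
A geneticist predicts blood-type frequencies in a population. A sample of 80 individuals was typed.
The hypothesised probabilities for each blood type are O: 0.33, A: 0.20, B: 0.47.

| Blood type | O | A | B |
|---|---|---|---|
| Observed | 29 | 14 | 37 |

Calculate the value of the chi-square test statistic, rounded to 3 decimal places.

0.516

Expected counts E_i = n·p_i: 80×0.33 = 26.4, 80×0.20 = 16, 80×0.47 = 37.6.
cat         O        E   (O−E)²/E
O          29     26.4     0.2561
A          14       16     0.2500
B          37     37.6     0.0096
Sum = 0.516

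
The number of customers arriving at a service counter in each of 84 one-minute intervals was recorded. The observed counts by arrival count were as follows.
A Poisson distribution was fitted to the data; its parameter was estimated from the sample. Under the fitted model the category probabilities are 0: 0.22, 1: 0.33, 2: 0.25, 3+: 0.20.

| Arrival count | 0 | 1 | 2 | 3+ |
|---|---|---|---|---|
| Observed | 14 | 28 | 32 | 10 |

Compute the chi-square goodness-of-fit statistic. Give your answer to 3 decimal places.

Expected counts E_i = n·p_i: 84×0.22 = 18.48, 84×0.33 = 27.72, 84×0.25 = 21, 84×0.20 = 16.8.
0: (14 − 18.48)²/18.48 = 20.0704/18.48 = 1.0861
1: (28 − 27.72)²/27.72 = 0.0784/27.72 = 0.0028
2: (32 − 21)²/21 = 121/21 = 5.7619
3+: (10 − 16.8)²/16.8 = 46.24/16.8 = 2.7524
Sum = 9.603

9.603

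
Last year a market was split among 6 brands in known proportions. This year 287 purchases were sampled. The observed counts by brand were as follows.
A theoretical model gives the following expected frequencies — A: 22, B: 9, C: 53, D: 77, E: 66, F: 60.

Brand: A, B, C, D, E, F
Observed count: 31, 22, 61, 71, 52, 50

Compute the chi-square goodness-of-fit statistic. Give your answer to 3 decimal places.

28.771

cat         O        E   (O−E)²/E
A          31       22     3.6818
B          22        9    18.7778
C          61       53     1.2075
D          71       77     0.4675
E          52       66     2.9697
F          50       60     1.6667
Sum = 28.771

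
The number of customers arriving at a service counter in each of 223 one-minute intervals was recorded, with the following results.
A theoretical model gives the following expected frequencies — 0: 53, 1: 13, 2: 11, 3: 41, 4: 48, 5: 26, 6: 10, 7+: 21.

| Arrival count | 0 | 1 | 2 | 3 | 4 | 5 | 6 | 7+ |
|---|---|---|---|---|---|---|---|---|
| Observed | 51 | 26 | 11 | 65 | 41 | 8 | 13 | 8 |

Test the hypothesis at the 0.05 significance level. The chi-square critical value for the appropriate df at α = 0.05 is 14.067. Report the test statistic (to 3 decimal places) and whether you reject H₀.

χ² = (51−53)²/53 + (26−13)²/13 + (11−11)²/11 + (65−41)²/41 + (41−48)²/48 + (8−26)²/26 + (13−10)²/10 + (8−21)²/21
   = 0.0755 + 13.0000 + 0.0000 + 14.0488 + 1.0208 + 12.4615 + 0.9000 + 8.0476
Sum = 49.554
df = 7. Since 49.554 > 14.067, we reject H₀.

49.554; reject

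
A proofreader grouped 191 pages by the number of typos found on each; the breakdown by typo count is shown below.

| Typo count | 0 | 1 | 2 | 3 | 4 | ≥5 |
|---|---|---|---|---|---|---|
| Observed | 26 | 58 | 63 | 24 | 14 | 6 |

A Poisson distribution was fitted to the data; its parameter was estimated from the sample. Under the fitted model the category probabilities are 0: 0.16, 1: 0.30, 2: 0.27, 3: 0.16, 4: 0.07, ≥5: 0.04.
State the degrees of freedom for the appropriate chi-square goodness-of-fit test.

There are k = 6 categories and 1 parameter estimated from the data, so df = 6 − 1 − 1 = 4.

4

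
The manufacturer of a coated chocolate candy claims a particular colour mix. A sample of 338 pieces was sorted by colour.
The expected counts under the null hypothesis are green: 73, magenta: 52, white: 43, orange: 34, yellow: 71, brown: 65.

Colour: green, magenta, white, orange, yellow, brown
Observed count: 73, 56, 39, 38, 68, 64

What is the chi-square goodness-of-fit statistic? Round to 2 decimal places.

1.29

cat          O        E   (O−E)²/E
green       73       73      0.000
magenta     56       52      0.308
white       39       43      0.372
orange      38       34      0.471
yellow      68       71      0.127
brown       64       65      0.015
Sum = 1.29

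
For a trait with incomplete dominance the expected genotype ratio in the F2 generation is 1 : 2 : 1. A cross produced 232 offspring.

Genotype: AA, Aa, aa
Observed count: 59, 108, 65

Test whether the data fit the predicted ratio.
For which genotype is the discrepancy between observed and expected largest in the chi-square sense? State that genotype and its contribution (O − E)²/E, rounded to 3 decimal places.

aa, 0.845

Ratio total = 4. Expected counts: 232×1/4 = 58, 232×2/4 = 116, 232×1/4 = 58.
AA: (59 − 58)²/58 = 1/58 = 0.0172
Aa: (108 − 116)²/116 = 64/116 = 0.5517
aa: (65 − 58)²/58 = 49/58 = 0.8448
The largest term is for aa: 0.845.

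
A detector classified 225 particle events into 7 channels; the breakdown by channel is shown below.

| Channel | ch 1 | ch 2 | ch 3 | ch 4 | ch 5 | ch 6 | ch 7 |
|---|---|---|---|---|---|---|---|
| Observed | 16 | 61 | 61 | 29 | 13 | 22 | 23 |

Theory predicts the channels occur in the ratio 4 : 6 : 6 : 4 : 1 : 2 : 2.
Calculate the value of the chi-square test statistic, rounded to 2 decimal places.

18.34

Ratio total = 25. Expected counts: 225×4/25 = 36, 225×6/25 = 54, 225×6/25 = 54, 225×4/25 = 36, 225×1/25 = 9, 225×2/25 = 18, 225×2/25 = 18.
cat         O        E   (O−E)²/E
ch 1       16       36     11.111
ch 2       61       54      0.907
ch 3       61       54      0.907
ch 4       29       36      1.361
ch 5       13        9      1.778
ch 6       22       18      0.889
ch 7       23       18      1.389
Sum = 18.34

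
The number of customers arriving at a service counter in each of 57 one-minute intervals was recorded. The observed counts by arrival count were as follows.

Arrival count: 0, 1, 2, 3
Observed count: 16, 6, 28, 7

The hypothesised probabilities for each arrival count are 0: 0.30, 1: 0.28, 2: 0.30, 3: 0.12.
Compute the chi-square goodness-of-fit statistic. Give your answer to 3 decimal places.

Expected counts E_i = n·p_i: 57×0.30 = 17.1, 57×0.28 = 15.96, 57×0.30 = 17.1, 57×0.12 = 6.84.
cat         O        E   (O−E)²/E
0          16     17.1     0.0708
1           6    15.96     6.2156
2          28     17.1     6.9480
3           7     6.84     0.0037
Sum = 13.238

13.238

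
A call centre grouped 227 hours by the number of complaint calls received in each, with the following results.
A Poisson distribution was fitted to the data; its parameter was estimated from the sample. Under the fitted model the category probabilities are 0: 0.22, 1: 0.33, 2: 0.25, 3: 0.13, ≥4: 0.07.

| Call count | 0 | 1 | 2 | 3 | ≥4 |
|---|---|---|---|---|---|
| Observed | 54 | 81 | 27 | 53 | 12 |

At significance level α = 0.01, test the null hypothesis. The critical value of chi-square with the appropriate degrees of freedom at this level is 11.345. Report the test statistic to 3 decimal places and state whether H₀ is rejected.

Expected counts E_i = n·p_i: 227×0.22 = 49.94, 227×0.33 = 74.91, 227×0.25 = 56.75, 227×0.13 = 29.51, 227×0.07 = 15.89.
χ² = (54−49.94)²/49.94 + (81−74.91)²/74.91 + (27−56.75)²/56.75 + (53−29.51)²/29.51 + (12−15.89)²/15.89
   = 0.3301 + 0.4951 + 15.5958 + 18.6981 + 0.9523
Sum = 36.071
df = 3. Since 36.071 > 11.345, we reject H₀.

36.071; reject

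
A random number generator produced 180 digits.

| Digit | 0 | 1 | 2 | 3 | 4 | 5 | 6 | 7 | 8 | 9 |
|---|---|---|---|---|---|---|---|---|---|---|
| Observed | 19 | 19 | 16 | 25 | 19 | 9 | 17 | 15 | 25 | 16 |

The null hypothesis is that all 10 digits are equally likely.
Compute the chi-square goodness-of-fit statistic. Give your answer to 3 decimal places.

11.111

Expected count for each of the 10 categories: 180/10 = 18.
0: (19 − 18)²/18 = 1/18 = 0.0556
1: (19 − 18)²/18 = 1/18 = 0.0556
2: (16 − 18)²/18 = 4/18 = 0.2222
3: (25 − 18)²/18 = 49/18 = 2.7222
4: (19 − 18)²/18 = 1/18 = 0.0556
5: (9 − 18)²/18 = 81/18 = 4.5000
6: (17 − 18)²/18 = 1/18 = 0.0556
7: (15 − 18)²/18 = 9/18 = 0.5000
8: (25 − 18)²/18 = 49/18 = 2.7222
9: (16 − 18)²/18 = 4/18 = 0.2222
Sum = 11.111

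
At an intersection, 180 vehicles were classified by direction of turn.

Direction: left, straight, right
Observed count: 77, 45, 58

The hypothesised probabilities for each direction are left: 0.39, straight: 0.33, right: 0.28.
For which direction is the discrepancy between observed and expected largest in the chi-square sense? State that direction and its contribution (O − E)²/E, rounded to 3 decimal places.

Expected counts E_i = n·p_i: 180×0.39 = 70.2, 180×0.33 = 59.4, 180×0.28 = 50.4.
cat           O        E   (O−E)²/E
left         77     70.2     0.6587
straight     45     59.4     3.4909
right        58     50.4     1.1460
The largest term is for straight: 3.491.

straight, 3.491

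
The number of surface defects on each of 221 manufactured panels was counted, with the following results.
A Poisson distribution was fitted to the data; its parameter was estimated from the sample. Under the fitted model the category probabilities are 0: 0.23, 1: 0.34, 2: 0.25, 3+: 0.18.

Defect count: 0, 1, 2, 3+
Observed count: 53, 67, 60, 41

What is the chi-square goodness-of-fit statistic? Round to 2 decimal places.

1.42

Expected counts E_i = n·p_i: 221×0.23 = 50.83, 221×0.34 = 75.14, 221×0.25 = 55.25, 221×0.18 = 39.78.
cat         O        E   (O−E)²/E
0          53    50.83      0.093
1          67    75.14      0.882
2          60    55.25      0.408
3+         41    39.78      0.037
Sum = 1.42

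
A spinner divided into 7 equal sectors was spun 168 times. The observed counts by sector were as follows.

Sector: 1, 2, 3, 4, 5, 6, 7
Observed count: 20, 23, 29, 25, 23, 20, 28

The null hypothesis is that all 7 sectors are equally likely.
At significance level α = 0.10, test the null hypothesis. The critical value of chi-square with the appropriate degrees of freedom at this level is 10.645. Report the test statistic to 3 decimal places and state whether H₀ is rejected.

3.167; do not reject

Under H₀ each category has probability 1/7, so each expected count is 168/7 = 24.
cat         O        E   (O−E)²/E
1          20       24     0.6667
2          23       24     0.0417
3          29       24     1.0417
4          25       24     0.0417
5          23       24     0.0417
6          20       24     0.6667
7          28       24     0.6667
Sum = 3.167
df = 6. Since 3.167 < 10.645, we do not reject H₀.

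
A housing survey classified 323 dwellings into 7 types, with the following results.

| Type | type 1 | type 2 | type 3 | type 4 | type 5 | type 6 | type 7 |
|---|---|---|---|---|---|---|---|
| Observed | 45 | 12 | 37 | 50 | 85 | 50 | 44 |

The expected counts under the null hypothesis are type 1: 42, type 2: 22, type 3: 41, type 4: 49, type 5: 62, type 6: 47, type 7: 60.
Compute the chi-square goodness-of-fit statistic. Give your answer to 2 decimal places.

cat         O        E   (O−E)²/E
type 1     45       42      0.214
type 2     12       22      4.545
type 3     37       41      0.390
type 4     50       49      0.020
type 5     85       62      8.532
type 6     50       47      0.191
type 7     44       60      4.267
Sum = 18.16

18.16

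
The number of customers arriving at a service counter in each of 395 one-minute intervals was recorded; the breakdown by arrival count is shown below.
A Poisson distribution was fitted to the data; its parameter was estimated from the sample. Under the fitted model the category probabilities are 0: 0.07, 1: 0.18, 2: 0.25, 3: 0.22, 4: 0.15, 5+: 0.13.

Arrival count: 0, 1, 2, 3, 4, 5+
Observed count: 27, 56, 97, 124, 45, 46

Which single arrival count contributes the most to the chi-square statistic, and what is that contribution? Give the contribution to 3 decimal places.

3, 15.839

Expected counts E_i = n·p_i: 395×0.07 = 27.65, 395×0.18 = 71.1, 395×0.25 = 98.75, 395×0.22 = 86.9, 395×0.15 = 59.25, 395×0.13 = 51.35.
0: (27 − 27.65)²/27.65 = 0.4225/27.65 = 0.0153
1: (56 − 71.1)²/71.1 = 228.01/71.1 = 3.2069
2: (97 − 98.75)²/98.75 = 3.0625/98.75 = 0.0310
3: (124 − 86.9)²/86.9 = 1376.41/86.9 = 15.8390
4: (45 − 59.25)²/59.25 = 203.0625/59.25 = 3.4272
5+: (46 − 51.35)²/51.35 = 28.6225/51.35 = 0.5574
The largest term is for 3: 15.839.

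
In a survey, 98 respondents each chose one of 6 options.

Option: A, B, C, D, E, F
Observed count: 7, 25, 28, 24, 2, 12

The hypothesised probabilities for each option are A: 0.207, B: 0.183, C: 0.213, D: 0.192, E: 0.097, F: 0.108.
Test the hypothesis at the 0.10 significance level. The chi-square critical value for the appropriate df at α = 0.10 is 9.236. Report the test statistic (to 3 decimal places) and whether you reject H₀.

Expected counts E_i = n·p_i: 98×0.207 = 20.286, 98×0.183 = 17.934, 98×0.213 = 20.874, 98×0.192 = 18.816, 98×0.097 = 9.506, 98×0.108 = 10.584.
A: (7 − 20.286)²/20.286 = 176.517796/20.286 = 8.7015
B: (25 − 17.934)²/17.934 = 49.928356/17.934 = 2.7840
C: (28 − 20.874)²/20.874 = 50.779876/20.874 = 2.4327
D: (24 − 18.816)²/18.816 = 26.873856/18.816 = 1.4282
E: (2 − 9.506)²/9.506 = 56.340036/9.506 = 5.9268
F: (12 − 10.584)²/10.584 = 2.005056/10.584 = 0.1894
Sum = 21.463
df = 5. Since 21.463 > 9.236, we reject H₀.

21.463; reject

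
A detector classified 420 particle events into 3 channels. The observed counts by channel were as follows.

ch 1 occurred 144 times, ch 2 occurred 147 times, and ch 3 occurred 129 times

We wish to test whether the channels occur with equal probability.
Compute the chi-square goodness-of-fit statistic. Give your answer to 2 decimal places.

1.33

Under H₀ each category has probability 1/3, so each expected count is 420/3 = 140.
χ² = (144−140)²/140 + (147−140)²/140 + (129−140)²/140
   = 0.114 + 0.350 + 0.864
Sum = 1.33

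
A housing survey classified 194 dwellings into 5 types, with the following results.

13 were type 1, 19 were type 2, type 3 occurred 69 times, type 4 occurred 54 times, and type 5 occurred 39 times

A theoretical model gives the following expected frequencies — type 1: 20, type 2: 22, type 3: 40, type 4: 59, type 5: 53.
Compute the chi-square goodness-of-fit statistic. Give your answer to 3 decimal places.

cat         O        E   (O−E)²/E
type 1     13       20     2.4500
type 2     19       22     0.4091
type 3     69       40    21.0250
type 4     54       59     0.4237
type 5     39       53     3.6981
Sum = 28.006

28.006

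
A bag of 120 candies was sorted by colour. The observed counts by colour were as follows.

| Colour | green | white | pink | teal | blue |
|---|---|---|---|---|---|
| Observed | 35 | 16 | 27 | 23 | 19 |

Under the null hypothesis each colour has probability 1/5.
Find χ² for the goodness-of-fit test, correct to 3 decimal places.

Under H₀ each category has probability 1/5, so each expected count is 120/5 = 24.
green: (35 − 24)²/24 = 121/24 = 5.0417
white: (16 − 24)²/24 = 64/24 = 2.6667
pink: (27 − 24)²/24 = 9/24 = 0.3750
teal: (23 − 24)²/24 = 1/24 = 0.0417
blue: (19 − 24)²/24 = 25/24 = 1.0417
Sum = 9.167

9.167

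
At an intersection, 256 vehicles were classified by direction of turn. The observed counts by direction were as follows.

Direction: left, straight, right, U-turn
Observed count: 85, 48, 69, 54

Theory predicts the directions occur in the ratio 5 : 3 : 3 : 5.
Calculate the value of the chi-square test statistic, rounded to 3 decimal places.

17.950

Ratio total = 16. Expected counts: 256×5/16 = 80, 256×3/16 = 48, 256×3/16 = 48, 256×5/16 = 80.
cat           O        E   (O−E)²/E
left         85       80     0.3125
straight     48       48     0.0000
right        69       48     9.1875
U-turn       54       80     8.4500
Sum = 17.950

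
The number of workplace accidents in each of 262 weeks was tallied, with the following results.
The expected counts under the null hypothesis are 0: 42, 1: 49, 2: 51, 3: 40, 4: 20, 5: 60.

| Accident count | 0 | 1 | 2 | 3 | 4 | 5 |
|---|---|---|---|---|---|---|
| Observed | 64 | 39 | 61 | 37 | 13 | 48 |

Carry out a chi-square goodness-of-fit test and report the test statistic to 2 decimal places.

cat         O        E   (O−E)²/E
0          64       42     11.524
1          39       49      2.041
2          61       51      1.961
3          37       40      0.225
4          13       20      2.450
5          48       60      2.400
Sum = 20.60

20.60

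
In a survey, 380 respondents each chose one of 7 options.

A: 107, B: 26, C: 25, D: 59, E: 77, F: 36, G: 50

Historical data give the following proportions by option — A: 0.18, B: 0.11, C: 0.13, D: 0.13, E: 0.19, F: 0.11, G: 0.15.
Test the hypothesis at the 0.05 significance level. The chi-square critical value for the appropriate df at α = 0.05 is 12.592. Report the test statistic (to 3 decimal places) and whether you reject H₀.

Expected counts E_i = n·p_i: 380×0.18 = 68.4, 380×0.11 = 41.8, 380×0.13 = 49.4, 380×0.13 = 49.4, 380×0.19 = 72.2, 380×0.11 = 41.8, 380×0.15 = 57.
cat         O        E   (O−E)²/E
A         107     68.4    21.7830
B          26     41.8     5.9722
C          25     49.4    12.0518
D          59     49.4     1.8656
E          77     72.2     0.3191
F          36     41.8     0.8048
G          50       57     0.8596
Sum = 43.656
df = 6. Since 43.656 > 12.592, we reject H₀.

43.656; reject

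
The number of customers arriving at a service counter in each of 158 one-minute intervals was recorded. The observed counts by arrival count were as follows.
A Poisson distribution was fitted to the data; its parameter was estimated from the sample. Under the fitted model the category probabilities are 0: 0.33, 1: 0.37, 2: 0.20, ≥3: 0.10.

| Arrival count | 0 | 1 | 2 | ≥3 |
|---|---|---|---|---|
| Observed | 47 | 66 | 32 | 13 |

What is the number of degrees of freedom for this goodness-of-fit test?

There are k = 4 categories and 1 parameter estimated from the data, so df = 4 − 1 − 1 = 2.

2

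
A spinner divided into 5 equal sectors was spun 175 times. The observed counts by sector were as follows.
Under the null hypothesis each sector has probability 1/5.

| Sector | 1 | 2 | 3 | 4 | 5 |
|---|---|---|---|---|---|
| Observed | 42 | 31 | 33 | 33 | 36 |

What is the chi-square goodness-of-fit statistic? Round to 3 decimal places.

Expected count for each of the 5 categories: 175/5 = 35.
cat         O        E   (O−E)²/E
1          42       35     1.4000
2          31       35     0.4571
3          33       35     0.1143
4          33       35     0.1143
5          36       35     0.0286
Sum = 2.114

2.114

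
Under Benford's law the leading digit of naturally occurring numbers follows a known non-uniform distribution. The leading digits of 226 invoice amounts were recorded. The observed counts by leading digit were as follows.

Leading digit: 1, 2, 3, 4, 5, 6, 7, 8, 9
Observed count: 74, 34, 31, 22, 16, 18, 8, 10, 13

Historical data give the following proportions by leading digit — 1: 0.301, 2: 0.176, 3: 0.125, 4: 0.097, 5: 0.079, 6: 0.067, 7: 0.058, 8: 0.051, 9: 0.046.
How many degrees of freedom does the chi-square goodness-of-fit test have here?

There are k = 9 categories and no parameters were estimated from the data, so df = 9 − 1 = 8.

8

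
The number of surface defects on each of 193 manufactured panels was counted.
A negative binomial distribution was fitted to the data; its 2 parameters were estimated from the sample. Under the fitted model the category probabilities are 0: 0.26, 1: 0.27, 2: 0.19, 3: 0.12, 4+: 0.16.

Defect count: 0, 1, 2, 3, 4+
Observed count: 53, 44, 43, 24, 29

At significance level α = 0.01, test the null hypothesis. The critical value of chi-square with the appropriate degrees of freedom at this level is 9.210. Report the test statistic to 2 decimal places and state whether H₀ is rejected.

Expected counts E_i = n·p_i: 193×0.26 = 50.18, 193×0.27 = 52.11, 193×0.19 = 36.67, 193×0.12 = 23.16, 193×0.16 = 30.88.
χ² = (53−50.18)²/50.18 + (44−52.11)²/52.11 + (43−36.67)²/36.67 + (24−23.16)²/23.16 + (29−30.88)²/30.88
   = 0.158 + 1.262 + 1.093 + 0.030 + 0.114
Sum = 2.66
df = 2. Since 2.66 < 9.210, we do not reject H₀.

2.66; do not reject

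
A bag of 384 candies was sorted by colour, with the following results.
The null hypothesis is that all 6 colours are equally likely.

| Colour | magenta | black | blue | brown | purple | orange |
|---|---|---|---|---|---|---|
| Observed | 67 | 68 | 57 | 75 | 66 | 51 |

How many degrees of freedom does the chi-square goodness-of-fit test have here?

There are k = 6 categories and no parameters were estimated from the data, so df = 6 − 1 = 5.

5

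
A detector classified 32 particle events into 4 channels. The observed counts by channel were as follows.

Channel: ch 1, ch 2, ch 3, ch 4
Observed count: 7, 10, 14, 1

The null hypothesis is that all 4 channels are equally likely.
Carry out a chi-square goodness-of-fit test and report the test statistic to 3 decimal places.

Expected count for each of the 4 categories: 32/4 = 8.
cat         O        E   (O−E)²/E
ch 1        7        8     0.1250
ch 2       10        8     0.5000
ch 3       14        8     4.5000
ch 4        1        8     6.1250
Sum = 11.250

11.250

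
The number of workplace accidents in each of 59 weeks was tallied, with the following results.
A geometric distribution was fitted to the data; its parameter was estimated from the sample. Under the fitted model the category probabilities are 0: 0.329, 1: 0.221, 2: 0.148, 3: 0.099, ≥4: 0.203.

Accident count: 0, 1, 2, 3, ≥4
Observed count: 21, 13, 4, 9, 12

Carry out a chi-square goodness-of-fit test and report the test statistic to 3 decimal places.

Expected counts E_i = n·p_i: 59×0.329 = 19.411, 59×0.221 = 13.039, 59×0.148 = 8.732, 59×0.099 = 5.841, 59×0.203 = 11.977.
0: (21 − 19.411)²/19.411 = 2.524921/19.411 = 0.1301
1: (13 − 13.039)²/13.039 = 0.001521/13.039 = 0.0001
2: (4 − 8.732)²/8.732 = 22.391824/8.732 = 2.5643
3: (9 − 5.841)²/5.841 = 9.979281/5.841 = 1.7085
≥4: (12 − 11.977)²/11.977 = 0.000529/11.977 = 0.0000
Sum = 4.403

4.403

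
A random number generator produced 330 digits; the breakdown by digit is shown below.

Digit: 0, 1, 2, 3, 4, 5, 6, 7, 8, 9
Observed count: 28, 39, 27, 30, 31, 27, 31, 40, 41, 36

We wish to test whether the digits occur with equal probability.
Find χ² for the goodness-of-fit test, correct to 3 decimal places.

8.242

Under H₀ each category has probability 1/10, so each expected count is 330/10 = 33.
cat         O        E   (O−E)²/E
0          28       33     0.7576
1          39       33     1.0909
2          27       33     1.0909
3          30       33     0.2727
4          31       33     0.1212
5          27       33     1.0909
6          31       33     0.1212
7          40       33     1.4848
8          41       33     1.9394
9          36       33     0.2727
Sum = 8.242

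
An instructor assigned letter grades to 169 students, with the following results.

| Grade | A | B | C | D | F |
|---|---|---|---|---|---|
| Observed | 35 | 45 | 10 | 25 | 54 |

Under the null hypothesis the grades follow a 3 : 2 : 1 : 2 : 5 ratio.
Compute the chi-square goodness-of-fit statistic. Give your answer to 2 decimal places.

Ratio total = 13. Expected counts: 169×3/13 = 39, 169×2/13 = 26, 169×1/13 = 13, 169×2/13 = 26, 169×5/13 = 65.
χ² = (35−39)²/39 + (45−26)²/26 + (10−13)²/13 + (25−26)²/26 + (54−65)²/65
   = 0.410 + 13.885 + 0.692 + 0.038 + 1.862
Sum = 16.89

16.89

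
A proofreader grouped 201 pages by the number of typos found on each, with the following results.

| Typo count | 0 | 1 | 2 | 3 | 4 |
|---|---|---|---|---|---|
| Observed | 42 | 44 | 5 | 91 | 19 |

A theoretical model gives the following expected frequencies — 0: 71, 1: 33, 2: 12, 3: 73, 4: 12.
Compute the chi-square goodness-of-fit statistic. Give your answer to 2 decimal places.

28.12

χ² = (42−71)²/71 + (44−33)²/33 + (5−12)²/12 + (91−73)²/73 + (19−12)²/12
   = 11.845 + 3.667 + 4.083 + 4.438 + 4.083
Sum = 28.12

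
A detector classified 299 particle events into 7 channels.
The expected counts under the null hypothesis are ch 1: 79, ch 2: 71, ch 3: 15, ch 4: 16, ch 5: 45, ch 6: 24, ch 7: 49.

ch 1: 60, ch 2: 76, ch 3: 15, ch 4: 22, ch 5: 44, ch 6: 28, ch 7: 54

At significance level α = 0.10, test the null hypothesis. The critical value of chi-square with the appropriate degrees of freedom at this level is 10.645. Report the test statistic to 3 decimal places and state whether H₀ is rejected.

χ² = (60−79)²/79 + (76−71)²/71 + (15−15)²/15 + (22−16)²/16 + (44−45)²/45 + (28−24)²/24 + (54−49)²/49
   = 4.5696 + 0.3521 + 0.0000 + 2.2500 + 0.0222 + 0.6667 + 0.5102
Sum = 8.371
df = 6. Since 8.371 < 10.645, we do not reject H₀.

8.371; do not reject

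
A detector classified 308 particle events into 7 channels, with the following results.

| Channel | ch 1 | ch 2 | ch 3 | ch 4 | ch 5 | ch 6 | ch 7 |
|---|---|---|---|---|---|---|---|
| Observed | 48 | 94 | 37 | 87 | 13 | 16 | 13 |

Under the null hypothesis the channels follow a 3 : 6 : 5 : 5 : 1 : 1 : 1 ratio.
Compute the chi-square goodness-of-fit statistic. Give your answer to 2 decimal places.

22.16

Ratio total = 22. Expected counts: 308×3/22 = 42, 308×6/22 = 84, 308×5/22 = 70, 308×5/22 = 70, 308×1/22 = 14, 308×1/22 = 14, 308×1/22 = 14.
cat         O        E   (O−E)²/E
ch 1       48       42      0.857
ch 2       94       84      1.190
ch 3       37       70     15.557
ch 4       87       70      4.129
ch 5       13       14      0.071
ch 6       16       14      0.286
ch 7       13       14      0.071
Sum = 22.16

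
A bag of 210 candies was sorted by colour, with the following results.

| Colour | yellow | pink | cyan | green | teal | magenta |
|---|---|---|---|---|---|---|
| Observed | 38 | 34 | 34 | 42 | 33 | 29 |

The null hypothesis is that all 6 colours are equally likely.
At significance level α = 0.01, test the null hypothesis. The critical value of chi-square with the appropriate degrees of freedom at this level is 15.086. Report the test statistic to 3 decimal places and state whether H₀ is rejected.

2.857; do not reject

Expected count for each of the 6 categories: 210/6 = 35.
cat          O        E   (O−E)²/E
yellow      38       35     0.2571
pink        34       35     0.0286
cyan        34       35     0.0286
green       42       35     1.4000
teal        33       35     0.1143
magenta     29       35     1.0286
Sum = 2.857
df = 5. Since 2.857 < 15.086, we do not reject H₀.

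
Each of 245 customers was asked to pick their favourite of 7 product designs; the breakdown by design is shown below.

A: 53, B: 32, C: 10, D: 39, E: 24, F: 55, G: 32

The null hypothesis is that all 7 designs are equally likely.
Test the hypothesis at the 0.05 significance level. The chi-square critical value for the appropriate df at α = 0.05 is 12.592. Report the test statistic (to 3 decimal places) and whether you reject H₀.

Under H₀ each category has probability 1/7, so each expected count is 245/7 = 35.
χ² = (53−35)²/35 + (32−35)²/35 + (10−35)²/35 + (39−35)²/35 + (24−35)²/35 + (55−35)²/35 + (32−35)²/35
   = 9.2571 + 0.2571 + 17.8571 + 0.4571 + 3.4571 + 11.4286 + 0.2571
Sum = 42.971
df = 6. Since 42.971 > 12.592, we reject H₀.

42.971; reject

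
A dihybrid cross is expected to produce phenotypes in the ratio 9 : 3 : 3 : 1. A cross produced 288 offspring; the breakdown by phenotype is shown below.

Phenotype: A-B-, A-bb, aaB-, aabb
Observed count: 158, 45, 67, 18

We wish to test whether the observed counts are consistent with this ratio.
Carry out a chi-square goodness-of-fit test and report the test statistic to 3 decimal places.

4.728

Ratio total = 16. Expected counts: 288×9/16 = 162, 288×3/16 = 54, 288×3/16 = 54, 288×1/16 = 18.
χ² = (158−162)²/162 + (45−54)²/54 + (67−54)²/54 + (18−18)²/18
   = 0.0988 + 1.5000 + 3.1296 + 0.0000
Sum = 4.728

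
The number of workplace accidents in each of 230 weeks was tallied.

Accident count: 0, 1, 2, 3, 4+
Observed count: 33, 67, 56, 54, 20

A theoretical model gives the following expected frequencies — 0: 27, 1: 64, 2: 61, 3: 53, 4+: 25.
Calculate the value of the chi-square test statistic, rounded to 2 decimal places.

2.90

χ² = (33−27)²/27 + (67−64)²/64 + (56−61)²/61 + (54−53)²/53 + (20−25)²/25
   = 1.333 + 0.141 + 0.410 + 0.019 + 1.000
Sum = 2.90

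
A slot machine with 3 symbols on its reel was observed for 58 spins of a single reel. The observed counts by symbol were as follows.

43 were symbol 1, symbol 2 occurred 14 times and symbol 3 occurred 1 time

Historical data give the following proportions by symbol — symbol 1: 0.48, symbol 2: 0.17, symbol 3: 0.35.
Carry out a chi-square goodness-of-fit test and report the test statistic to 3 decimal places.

28.343

Expected counts E_i = n·p_i: 58×0.48 = 27.84, 58×0.17 = 9.86, 58×0.35 = 20.3.
symbol 1: (43 − 27.84)²/27.84 = 229.8256/27.84 = 8.2552
symbol 2: (14 − 9.86)²/9.86 = 17.1396/9.86 = 1.7383
symbol 3: (1 − 20.3)²/20.3 = 372.49/20.3 = 18.3493
Sum = 28.343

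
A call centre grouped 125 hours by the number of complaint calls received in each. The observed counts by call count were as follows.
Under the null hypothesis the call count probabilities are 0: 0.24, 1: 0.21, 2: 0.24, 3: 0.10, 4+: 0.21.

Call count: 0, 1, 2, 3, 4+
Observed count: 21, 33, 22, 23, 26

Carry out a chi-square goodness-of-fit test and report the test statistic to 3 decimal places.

Expected counts E_i = n·p_i: 125×0.24 = 30, 125×0.21 = 26.25, 125×0.24 = 30, 125×0.10 = 12.5, 125×0.21 = 26.25.
χ² = (21−30)²/30 + (33−26.25)²/26.25 + (22−30)²/30 + (23−12.5)²/12.5 + (26−26.25)²/26.25
   = 2.7000 + 1.7357 + 2.1333 + 8.8200 + 0.0024
Sum = 15.391

15.391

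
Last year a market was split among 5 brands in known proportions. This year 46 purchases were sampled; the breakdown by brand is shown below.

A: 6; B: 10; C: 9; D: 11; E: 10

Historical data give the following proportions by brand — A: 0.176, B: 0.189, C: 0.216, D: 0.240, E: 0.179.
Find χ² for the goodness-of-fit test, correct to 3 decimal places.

1.206

Expected counts E_i = n·p_i: 46×0.176 = 8.096, 46×0.189 = 8.694, 46×0.216 = 9.936, 46×0.240 = 11.04, 46×0.179 = 8.234.
cat         O        E   (O−E)²/E
A           6    8.096     0.5426
B          10    8.694     0.1962
C           9    9.936     0.0882
D          11    11.04     0.0001
E          10    8.234     0.3788
Sum = 1.206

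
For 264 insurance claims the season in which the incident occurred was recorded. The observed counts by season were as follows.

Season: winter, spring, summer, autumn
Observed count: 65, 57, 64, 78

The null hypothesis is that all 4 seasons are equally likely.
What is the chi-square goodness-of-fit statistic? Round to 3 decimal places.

3.485

Under H₀ each category has probability 1/4, so each expected count is 264/4 = 66.
cat         O        E   (O−E)²/E
winter     65       66     0.0152
spring     57       66     1.2273
summer     64       66     0.0606
autumn     78       66     2.1818
Sum = 3.485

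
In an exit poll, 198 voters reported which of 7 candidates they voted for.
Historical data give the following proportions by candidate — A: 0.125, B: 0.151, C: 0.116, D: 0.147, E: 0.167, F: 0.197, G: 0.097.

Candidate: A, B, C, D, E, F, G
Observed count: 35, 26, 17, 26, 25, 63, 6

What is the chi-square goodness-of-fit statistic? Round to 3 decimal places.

32.443

Expected counts E_i = n·p_i: 198×0.125 = 24.75, 198×0.151 = 29.898, 198×0.116 = 22.968, 198×0.147 = 29.106, 198×0.167 = 33.066, 198×0.197 = 39.006, 198×0.097 = 19.206.
A: (35 − 24.75)²/24.75 = 105.0625/24.75 = 4.2449
B: (26 − 29.898)²/29.898 = 15.194404/29.898 = 0.5082
C: (17 − 22.968)²/22.968 = 35.617024/22.968 = 1.5507
D: (26 − 29.106)²/29.106 = 9.647236/29.106 = 0.3315
E: (25 − 33.066)²/33.066 = 65.060356/33.066 = 1.9676
F: (63 − 39.006)²/39.006 = 575.712036/39.006 = 14.7596
G: (6 − 19.206)²/19.206 = 174.398436/19.206 = 9.0804
Sum = 32.443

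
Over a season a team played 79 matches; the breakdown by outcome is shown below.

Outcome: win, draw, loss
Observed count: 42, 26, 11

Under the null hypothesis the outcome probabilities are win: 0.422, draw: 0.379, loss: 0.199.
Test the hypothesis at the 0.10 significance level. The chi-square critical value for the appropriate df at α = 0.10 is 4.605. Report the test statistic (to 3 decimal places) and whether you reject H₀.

4.187; do not reject

Expected counts E_i = n·p_i: 79×0.422 = 33.338, 79×0.379 = 29.941, 79×0.199 = 15.721.
χ² = (42−33.338)²/33.338 + (26−29.941)²/29.941 + (11−15.721)²/15.721
   = 2.2506 + 0.5187 + 1.4177
Sum = 4.187
df = 2. Since 4.187 < 4.605, we do not reject H₀.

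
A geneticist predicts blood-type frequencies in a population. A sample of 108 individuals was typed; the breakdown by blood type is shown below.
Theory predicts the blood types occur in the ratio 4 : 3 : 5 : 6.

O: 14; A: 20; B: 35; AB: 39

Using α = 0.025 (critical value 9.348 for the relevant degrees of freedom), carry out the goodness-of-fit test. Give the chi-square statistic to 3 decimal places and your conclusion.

Ratio total = 18. Expected counts: 108×4/18 = 24, 108×3/18 = 18, 108×5/18 = 30, 108×6/18 = 36.
χ² = (14−24)²/24 + (20−18)²/18 + (35−30)²/30 + (39−36)²/36
   = 4.1667 + 0.2222 + 0.8333 + 0.2500
Sum = 5.472
df = 3. Since 5.472 < 9.348, we do not reject H₀.

5.472; do not reject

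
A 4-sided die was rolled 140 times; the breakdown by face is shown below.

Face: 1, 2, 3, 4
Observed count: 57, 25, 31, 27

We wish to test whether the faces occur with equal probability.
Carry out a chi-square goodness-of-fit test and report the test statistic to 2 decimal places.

18.97

Expected count for each of the 4 categories: 140/4 = 35.
1: (57 − 35)²/35 = 484/35 = 13.829
2: (25 − 35)²/35 = 100/35 = 2.857
3: (31 − 35)²/35 = 16/35 = 0.457
4: (27 − 35)²/35 = 64/35 = 1.829
Sum = 18.97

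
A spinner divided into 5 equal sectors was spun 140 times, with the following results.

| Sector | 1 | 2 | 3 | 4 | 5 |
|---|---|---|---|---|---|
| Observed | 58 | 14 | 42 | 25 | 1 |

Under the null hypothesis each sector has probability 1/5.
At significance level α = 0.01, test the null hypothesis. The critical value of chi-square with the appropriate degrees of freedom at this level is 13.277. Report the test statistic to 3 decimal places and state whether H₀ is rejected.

72.500; reject

Under H₀ each category has probability 1/5, so each expected count is 140/5 = 28.
χ² = (58−28)²/28 + (14−28)²/28 + (42−28)²/28 + (25−28)²/28 + (1−28)²/28
   = 32.1429 + 7.0000 + 7.0000 + 0.3214 + 26.0357
Sum = 72.500
df = 4. Since 72.500 > 13.277, we reject H₀.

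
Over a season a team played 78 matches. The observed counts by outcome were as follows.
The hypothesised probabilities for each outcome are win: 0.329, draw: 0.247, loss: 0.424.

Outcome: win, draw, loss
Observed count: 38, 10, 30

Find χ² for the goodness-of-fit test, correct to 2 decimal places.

Expected counts E_i = n·p_i: 78×0.329 = 25.662, 78×0.247 = 19.266, 78×0.424 = 33.072.
win: (38 − 25.662)²/25.662 = 152.226244/25.662 = 5.932
draw: (10 − 19.266)²/19.266 = 85.858756/19.266 = 4.456
loss: (30 − 33.072)²/33.072 = 9.437184/33.072 = 0.285
Sum = 10.67

10.67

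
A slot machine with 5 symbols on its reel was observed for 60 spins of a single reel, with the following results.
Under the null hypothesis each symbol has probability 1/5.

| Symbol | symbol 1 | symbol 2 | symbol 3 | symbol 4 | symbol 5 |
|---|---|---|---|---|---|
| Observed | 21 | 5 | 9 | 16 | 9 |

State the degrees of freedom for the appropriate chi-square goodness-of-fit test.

4

There are k = 5 categories and no parameters were estimated from the data, so df = 5 − 1 = 4.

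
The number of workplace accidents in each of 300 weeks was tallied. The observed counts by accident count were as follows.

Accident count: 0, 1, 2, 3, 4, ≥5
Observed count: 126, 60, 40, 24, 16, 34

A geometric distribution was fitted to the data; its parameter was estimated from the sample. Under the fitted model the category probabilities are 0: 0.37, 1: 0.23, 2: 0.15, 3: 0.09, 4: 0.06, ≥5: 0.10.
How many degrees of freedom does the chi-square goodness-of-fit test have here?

There are k = 6 categories and 1 parameter estimated from the data, so df = 6 − 1 − 1 = 4.

4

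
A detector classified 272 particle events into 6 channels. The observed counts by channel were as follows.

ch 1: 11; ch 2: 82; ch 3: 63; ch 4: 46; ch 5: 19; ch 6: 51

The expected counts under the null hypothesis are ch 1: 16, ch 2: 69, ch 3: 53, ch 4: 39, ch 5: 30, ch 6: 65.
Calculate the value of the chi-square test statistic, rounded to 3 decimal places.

14.204

cat         O        E   (O−E)²/E
ch 1       11       16     1.5625
ch 2       82       69     2.4493
ch 3       63       53     1.8868
ch 4       46       39     1.2564
ch 5       19       30     4.0333
ch 6       51       65     3.0154
Sum = 14.204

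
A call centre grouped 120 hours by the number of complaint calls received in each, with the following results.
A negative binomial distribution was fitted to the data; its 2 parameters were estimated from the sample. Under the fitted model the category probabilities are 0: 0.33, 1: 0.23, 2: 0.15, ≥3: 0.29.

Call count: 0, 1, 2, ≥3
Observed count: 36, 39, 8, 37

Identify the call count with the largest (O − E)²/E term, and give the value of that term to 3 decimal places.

2, 5.556

Expected counts E_i = n·p_i: 120×0.33 = 39.6, 120×0.23 = 27.6, 120×0.15 = 18, 120×0.29 = 34.8.
0: (36 − 39.6)²/39.6 = 12.96/39.6 = 0.3273
1: (39 − 27.6)²/27.6 = 129.96/27.6 = 4.7087
2: (8 − 18)²/18 = 100/18 = 5.5556
≥3: (37 − 34.8)²/34.8 = 4.84/34.8 = 0.1391
The largest term is for 2: 5.556.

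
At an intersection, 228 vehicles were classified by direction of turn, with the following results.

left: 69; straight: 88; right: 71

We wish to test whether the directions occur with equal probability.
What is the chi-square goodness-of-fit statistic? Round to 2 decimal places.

2.87

Expected count for each of the 3 categories: 228/3 = 76.
left: (69 − 76)²/76 = 49/76 = 0.645
straight: (88 − 76)²/76 = 144/76 = 1.895
right: (71 − 76)²/76 = 25/76 = 0.329
Sum = 2.87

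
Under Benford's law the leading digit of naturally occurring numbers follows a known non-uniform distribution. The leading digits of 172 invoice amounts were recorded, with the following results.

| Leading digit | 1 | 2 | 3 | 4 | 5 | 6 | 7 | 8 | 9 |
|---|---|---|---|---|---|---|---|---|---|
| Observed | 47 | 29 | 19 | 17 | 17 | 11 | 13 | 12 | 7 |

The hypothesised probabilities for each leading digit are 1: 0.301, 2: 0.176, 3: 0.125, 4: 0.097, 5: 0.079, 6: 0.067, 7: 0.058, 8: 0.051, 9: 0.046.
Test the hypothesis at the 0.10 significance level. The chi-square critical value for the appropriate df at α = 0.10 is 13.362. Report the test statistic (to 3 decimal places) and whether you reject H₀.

3.880; do not reject

Expected counts E_i = n·p_i: 172×0.301 = 51.772, 172×0.176 = 30.272, 172×0.125 = 21.5, 172×0.097 = 16.684, 172×0.079 = 13.588, 172×0.067 = 11.524, 172×0.058 = 9.976, 172×0.051 = 8.772, 172×0.046 = 7.912.
χ² = (47−51.772)²/51.772 + (29−30.272)²/30.272 + (19−21.5)²/21.5 + (17−16.684)²/16.684 + (17−13.588)²/13.588 + (11−11.524)²/11.524 + (13−9.976)²/9.976 + (12−8.772)²/8.772 + (7−7.912)²/7.912
   = 0.4399 + 0.0534 + 0.2907 + 0.0060 + 0.8568 + 0.0238 + 0.9167 + 1.1879 + 0.1051
Sum = 3.880
df = 8. Since 3.880 < 13.362, we do not reject H₀.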